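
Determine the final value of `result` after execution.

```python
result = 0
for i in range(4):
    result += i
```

Let's trace through this code step by step.

Initialize: result = 0
Entering loop: for i in range(4):

After execution: result = 6
6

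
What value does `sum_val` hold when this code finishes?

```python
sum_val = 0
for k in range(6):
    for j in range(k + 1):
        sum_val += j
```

Let's trace through this code step by step.

Initialize: sum_val = 0
Entering loop: for k in range(6):

After execution: sum_val = 35
35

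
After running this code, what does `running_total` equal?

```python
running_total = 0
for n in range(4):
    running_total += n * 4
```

Let's trace through this code step by step.

Initialize: running_total = 0
Entering loop: for n in range(4):

After execution: running_total = 24
24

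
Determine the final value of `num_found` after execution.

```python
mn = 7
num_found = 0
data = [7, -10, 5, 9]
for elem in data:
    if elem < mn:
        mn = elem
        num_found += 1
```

Let's trace through this code step by step.

Initialize: mn = 7
Initialize: num_found = 0
Initialize: data = [7, -10, 5, 9]
Entering loop: for elem in data:

After execution: num_found = 1
1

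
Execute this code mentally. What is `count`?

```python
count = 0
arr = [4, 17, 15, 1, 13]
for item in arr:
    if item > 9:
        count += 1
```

Let's trace through this code step by step.

Initialize: count = 0
Initialize: arr = [4, 17, 15, 1, 13]
Entering loop: for item in arr:

After execution: count = 3
3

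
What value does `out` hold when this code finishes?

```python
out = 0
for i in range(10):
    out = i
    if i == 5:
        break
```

Let's trace through this code step by step.

Initialize: out = 0
Entering loop: for i in range(10):

After execution: out = 5
5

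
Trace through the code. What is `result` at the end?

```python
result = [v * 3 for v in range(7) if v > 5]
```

Let's trace through this code step by step.

Initialize: result = [v * 3 for v in range(7) if v > 5]

After execution: result = [18]
[18]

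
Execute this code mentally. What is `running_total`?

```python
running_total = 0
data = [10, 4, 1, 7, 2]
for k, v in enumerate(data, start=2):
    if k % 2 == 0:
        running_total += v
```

Let's trace through this code step by step.

Initialize: running_total = 0
Initialize: data = [10, 4, 1, 7, 2]
Entering loop: for k, v in enumerate(data, start=2):

After execution: running_total = 13
13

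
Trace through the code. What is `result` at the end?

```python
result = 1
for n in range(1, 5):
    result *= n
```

Let's trace through this code step by step.

Initialize: result = 1
Entering loop: for n in range(1, 5):

After execution: result = 24
24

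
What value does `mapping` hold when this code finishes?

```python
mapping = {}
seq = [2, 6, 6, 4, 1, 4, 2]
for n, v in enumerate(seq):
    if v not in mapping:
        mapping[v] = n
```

Let's trace through this code step by step.

Initialize: mapping = {}
Initialize: seq = [2, 6, 6, 4, 1, 4, 2]
Entering loop: for n, v in enumerate(seq):

After execution: mapping = {2: 0, 6: 1, 4: 3, 1: 4}
{2: 0, 6: 1, 4: 3, 1: 4}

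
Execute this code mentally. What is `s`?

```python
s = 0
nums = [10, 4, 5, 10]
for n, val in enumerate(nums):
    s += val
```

Let's trace through this code step by step.

Initialize: s = 0
Initialize: nums = [10, 4, 5, 10]
Entering loop: for n, val in enumerate(nums):

After execution: s = 29
29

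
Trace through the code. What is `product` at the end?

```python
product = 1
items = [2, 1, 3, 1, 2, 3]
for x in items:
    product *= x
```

Let's trace through this code step by step.

Initialize: product = 1
Initialize: items = [2, 1, 3, 1, 2, 3]
Entering loop: for x in items:

After execution: product = 36
36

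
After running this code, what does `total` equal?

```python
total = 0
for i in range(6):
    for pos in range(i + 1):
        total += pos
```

Let's trace through this code step by step.

Initialize: total = 0
Entering loop: for i in range(6):

After execution: total = 35
35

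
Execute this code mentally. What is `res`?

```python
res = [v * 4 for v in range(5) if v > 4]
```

Let's trace through this code step by step.

Initialize: res = [v * 4 for v in range(5) if v > 4]

After execution: res = []
[]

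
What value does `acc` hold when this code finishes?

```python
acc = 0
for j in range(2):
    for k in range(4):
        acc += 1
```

Let's trace through this code step by step.

Initialize: acc = 0
Entering loop: for j in range(2):

After execution: acc = 8
8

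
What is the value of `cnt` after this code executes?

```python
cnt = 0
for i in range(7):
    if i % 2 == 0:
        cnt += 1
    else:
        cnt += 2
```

Let's trace through this code step by step.

Initialize: cnt = 0
Entering loop: for i in range(7):

After execution: cnt = 10
10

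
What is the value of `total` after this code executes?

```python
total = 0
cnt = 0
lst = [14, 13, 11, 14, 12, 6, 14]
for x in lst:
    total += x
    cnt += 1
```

Let's trace through this code step by step.

Initialize: total = 0
Initialize: cnt = 0
Initialize: lst = [14, 13, 11, 14, 12, 6, 14]
Entering loop: for x in lst:

After execution: total = 84
84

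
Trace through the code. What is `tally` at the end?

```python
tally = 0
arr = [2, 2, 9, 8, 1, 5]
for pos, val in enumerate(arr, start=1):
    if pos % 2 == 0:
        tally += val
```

Let's trace through this code step by step.

Initialize: tally = 0
Initialize: arr = [2, 2, 9, 8, 1, 5]
Entering loop: for pos, val in enumerate(arr, start=1):

After execution: tally = 15
15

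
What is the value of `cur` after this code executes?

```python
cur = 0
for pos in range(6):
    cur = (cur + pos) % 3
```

Let's trace through this code step by step.

Initialize: cur = 0
Entering loop: for pos in range(6):

After execution: cur = 0
0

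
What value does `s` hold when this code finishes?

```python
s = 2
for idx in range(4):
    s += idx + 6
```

Let's trace through this code step by step.

Initialize: s = 2
Entering loop: for idx in range(4):

After execution: s = 32
32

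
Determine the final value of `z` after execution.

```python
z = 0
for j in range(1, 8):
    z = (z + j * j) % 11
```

Let's trace through this code step by step.

Initialize: z = 0
Entering loop: for j in range(1, 8):

After execution: z = 8
8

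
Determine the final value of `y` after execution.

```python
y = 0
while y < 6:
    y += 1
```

Let's trace through this code step by step.

Initialize: y = 0
Entering loop: while y < 6:

After execution: y = 6
6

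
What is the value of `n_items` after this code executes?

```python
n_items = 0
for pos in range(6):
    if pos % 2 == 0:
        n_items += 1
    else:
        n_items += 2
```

Let's trace through this code step by step.

Initialize: n_items = 0
Entering loop: for pos in range(6):

After execution: n_items = 9
9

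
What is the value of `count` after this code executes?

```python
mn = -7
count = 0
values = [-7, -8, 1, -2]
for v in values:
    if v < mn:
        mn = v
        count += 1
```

Let's trace through this code step by step.

Initialize: mn = -7
Initialize: count = 0
Initialize: values = [-7, -8, 1, -2]
Entering loop: for v in values:

After execution: count = 1
1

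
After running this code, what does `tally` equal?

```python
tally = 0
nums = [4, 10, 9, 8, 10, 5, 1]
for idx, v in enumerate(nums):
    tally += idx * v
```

Let's trace through this code step by step.

Initialize: tally = 0
Initialize: nums = [4, 10, 9, 8, 10, 5, 1]
Entering loop: for idx, v in enumerate(nums):

After execution: tally = 123
123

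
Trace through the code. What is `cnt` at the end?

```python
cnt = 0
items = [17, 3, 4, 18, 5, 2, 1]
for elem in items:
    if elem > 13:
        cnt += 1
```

Let's trace through this code step by step.

Initialize: cnt = 0
Initialize: items = [17, 3, 4, 18, 5, 2, 1]
Entering loop: for elem in items:

After execution: cnt = 2
2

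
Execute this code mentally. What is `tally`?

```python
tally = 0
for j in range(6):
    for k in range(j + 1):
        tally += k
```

Let's trace through this code step by step.

Initialize: tally = 0
Entering loop: for j in range(6):

After execution: tally = 35
35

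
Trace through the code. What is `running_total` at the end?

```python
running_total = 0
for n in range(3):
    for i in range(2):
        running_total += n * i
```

Let's trace through this code step by step.

Initialize: running_total = 0
Entering loop: for n in range(3):

After execution: running_total = 3
3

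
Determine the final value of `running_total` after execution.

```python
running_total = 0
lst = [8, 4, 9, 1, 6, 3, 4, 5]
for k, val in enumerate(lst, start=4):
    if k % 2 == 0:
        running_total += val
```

Let's trace through this code step by step.

Initialize: running_total = 0
Initialize: lst = [8, 4, 9, 1, 6, 3, 4, 5]
Entering loop: for k, val in enumerate(lst, start=4):

After execution: running_total = 27
27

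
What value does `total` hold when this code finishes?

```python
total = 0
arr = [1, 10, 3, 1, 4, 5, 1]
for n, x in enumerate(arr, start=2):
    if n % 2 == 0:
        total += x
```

Let's trace through this code step by step.

Initialize: total = 0
Initialize: arr = [1, 10, 3, 1, 4, 5, 1]
Entering loop: for n, x in enumerate(arr, start=2):

After execution: total = 9
9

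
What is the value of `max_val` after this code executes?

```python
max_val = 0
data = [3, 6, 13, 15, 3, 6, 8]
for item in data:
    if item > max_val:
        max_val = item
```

Let's trace through this code step by step.

Initialize: max_val = 0
Initialize: data = [3, 6, 13, 15, 3, 6, 8]
Entering loop: for item in data:

After execution: max_val = 15
15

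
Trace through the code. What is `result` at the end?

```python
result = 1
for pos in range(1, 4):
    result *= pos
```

Let's trace through this code step by step.

Initialize: result = 1
Entering loop: for pos in range(1, 4):

After execution: result = 6
6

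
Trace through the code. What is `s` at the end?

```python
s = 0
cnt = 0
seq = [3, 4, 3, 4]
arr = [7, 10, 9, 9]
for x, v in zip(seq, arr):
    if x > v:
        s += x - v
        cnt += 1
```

Let's trace through this code step by step.

Initialize: s = 0
Initialize: cnt = 0
Initialize: seq = [3, 4, 3, 4]
Initialize: arr = [7, 10, 9, 9]
Entering loop: for x, v in zip(seq, arr):

After execution: s = 0
0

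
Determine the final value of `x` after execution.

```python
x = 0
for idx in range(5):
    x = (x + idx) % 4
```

Let's trace through this code step by step.

Initialize: x = 0
Entering loop: for idx in range(5):

After execution: x = 2
2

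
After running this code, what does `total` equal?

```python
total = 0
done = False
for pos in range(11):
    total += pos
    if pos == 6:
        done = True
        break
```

Let's trace through this code step by step.

Initialize: total = 0
Initialize: done = False
Entering loop: for pos in range(11):

After execution: total = 21
21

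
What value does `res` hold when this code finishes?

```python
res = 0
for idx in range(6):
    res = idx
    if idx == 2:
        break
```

Let's trace through this code step by step.

Initialize: res = 0
Entering loop: for idx in range(6):

After execution: res = 2
2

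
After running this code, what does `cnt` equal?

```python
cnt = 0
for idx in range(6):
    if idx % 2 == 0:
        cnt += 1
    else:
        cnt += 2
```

Let's trace through this code step by step.

Initialize: cnt = 0
Entering loop: for idx in range(6):

After execution: cnt = 9
9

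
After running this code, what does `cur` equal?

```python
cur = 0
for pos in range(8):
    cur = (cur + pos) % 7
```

Let's trace through this code step by step.

Initialize: cur = 0
Entering loop: for pos in range(8):

After execution: cur = 0
0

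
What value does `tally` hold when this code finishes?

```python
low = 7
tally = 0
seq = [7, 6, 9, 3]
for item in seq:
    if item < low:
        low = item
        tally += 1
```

Let's trace through this code step by step.

Initialize: low = 7
Initialize: tally = 0
Initialize: seq = [7, 6, 9, 3]
Entering loop: for item in seq:

After execution: tally = 2
2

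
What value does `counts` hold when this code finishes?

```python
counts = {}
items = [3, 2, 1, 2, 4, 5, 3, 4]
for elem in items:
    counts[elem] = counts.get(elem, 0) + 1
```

Let's trace through this code step by step.

Initialize: counts = {}
Initialize: items = [3, 2, 1, 2, 4, 5, 3, 4]
Entering loop: for elem in items:

After execution: counts = {3: 2, 2: 2, 1: 1, 4: 2, 5: 1}
{3: 2, 2: 2, 1: 1, 4: 2, 5: 1}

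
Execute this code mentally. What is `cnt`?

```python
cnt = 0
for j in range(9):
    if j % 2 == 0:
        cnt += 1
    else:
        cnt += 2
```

Let's trace through this code step by step.

Initialize: cnt = 0
Entering loop: for j in range(9):

After execution: cnt = 13
13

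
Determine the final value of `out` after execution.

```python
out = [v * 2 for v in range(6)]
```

Let's trace through this code step by step.

Initialize: out = [v * 2 for v in range(6)]

After execution: out = [0, 2, 4, 6, 8, 10]
[0, 2, 4, 6, 8, 10]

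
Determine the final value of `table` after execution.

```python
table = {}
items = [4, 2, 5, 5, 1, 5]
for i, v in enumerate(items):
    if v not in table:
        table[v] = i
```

Let's trace through this code step by step.

Initialize: table = {}
Initialize: items = [4, 2, 5, 5, 1, 5]
Entering loop: for i, v in enumerate(items):

After execution: table = {4: 0, 2: 1, 5: 2, 1: 4}
{4: 0, 2: 1, 5: 2, 1: 4}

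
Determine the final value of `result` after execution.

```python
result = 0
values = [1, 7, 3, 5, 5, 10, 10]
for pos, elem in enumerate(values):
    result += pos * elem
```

Let's trace through this code step by step.

Initialize: result = 0
Initialize: values = [1, 7, 3, 5, 5, 10, 10]
Entering loop: for pos, elem in enumerate(values):

After execution: result = 158
158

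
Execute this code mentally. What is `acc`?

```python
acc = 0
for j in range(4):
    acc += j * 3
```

Let's trace through this code step by step.

Initialize: acc = 0
Entering loop: for j in range(4):

After execution: acc = 18
18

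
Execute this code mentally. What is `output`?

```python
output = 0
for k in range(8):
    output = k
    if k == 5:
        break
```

Let's trace through this code step by step.

Initialize: output = 0
Entering loop: for k in range(8):

After execution: output = 5
5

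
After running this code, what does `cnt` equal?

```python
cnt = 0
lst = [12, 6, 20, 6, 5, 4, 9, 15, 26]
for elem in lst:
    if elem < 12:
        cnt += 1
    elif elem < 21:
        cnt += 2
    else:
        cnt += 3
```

Let's trace through this code step by step.

Initialize: cnt = 0
Initialize: lst = [12, 6, 20, 6, 5, 4, 9, 15, 26]
Entering loop: for elem in lst:

After execution: cnt = 14
14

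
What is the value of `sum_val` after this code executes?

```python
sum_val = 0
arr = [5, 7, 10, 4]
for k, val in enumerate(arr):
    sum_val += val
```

Let's trace through this code step by step.

Initialize: sum_val = 0
Initialize: arr = [5, 7, 10, 4]
Entering loop: for k, val in enumerate(arr):

After execution: sum_val = 26
26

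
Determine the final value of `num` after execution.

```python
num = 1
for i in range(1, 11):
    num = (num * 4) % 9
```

Let's trace through this code step by step.

Initialize: num = 1
Entering loop: for i in range(1, 11):

After execution: num = 4
4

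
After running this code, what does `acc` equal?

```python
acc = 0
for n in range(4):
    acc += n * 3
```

Let's trace through this code step by step.

Initialize: acc = 0
Entering loop: for n in range(4):

After execution: acc = 18
18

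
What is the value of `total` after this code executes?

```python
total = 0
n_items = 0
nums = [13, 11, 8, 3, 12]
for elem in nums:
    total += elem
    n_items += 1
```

Let's trace through this code step by step.

Initialize: total = 0
Initialize: n_items = 0
Initialize: nums = [13, 11, 8, 3, 12]
Entering loop: for elem in nums:

After execution: total = 47
47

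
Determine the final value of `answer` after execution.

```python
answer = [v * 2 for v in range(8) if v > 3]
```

Let's trace through this code step by step.

Initialize: answer = [v * 2 for v in range(8) if v > 3]

After execution: answer = [8, 10, 12, 14]
[8, 10, 12, 14]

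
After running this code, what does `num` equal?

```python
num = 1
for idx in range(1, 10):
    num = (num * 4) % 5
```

Let's trace through this code step by step.

Initialize: num = 1
Entering loop: for idx in range(1, 10):

After execution: num = 4
4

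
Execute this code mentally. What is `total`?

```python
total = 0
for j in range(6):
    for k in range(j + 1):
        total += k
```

Let's trace through this code step by step.

Initialize: total = 0
Entering loop: for j in range(6):

After execution: total = 35
35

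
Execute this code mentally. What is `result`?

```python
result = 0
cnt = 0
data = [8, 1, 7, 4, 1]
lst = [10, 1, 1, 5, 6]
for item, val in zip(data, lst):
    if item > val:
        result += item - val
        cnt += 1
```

Let's trace through this code step by step.

Initialize: result = 0
Initialize: cnt = 0
Initialize: data = [8, 1, 7, 4, 1]
Initialize: lst = [10, 1, 1, 5, 6]
Entering loop: for item, val in zip(data, lst):

After execution: result = 6
6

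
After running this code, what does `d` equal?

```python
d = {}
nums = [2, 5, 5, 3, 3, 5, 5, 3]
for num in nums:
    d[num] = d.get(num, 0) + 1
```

Let's trace through this code step by step.

Initialize: d = {}
Initialize: nums = [2, 5, 5, 3, 3, 5, 5, 3]
Entering loop: for num in nums:

After execution: d = {2: 1, 5: 4, 3: 3}
{2: 1, 5: 4, 3: 3}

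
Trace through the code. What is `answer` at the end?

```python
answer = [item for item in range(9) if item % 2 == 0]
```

Let's trace through this code step by step.

Initialize: answer = [item for item in range(9) if item % 2 == 0]

After execution: answer = [0, 2, 4, 6, 8]
[0, 2, 4, 6, 8]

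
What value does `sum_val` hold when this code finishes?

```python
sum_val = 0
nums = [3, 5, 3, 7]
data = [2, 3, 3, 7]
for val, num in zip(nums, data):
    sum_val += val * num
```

Let's trace through this code step by step.

Initialize: sum_val = 0
Initialize: nums = [3, 5, 3, 7]
Initialize: data = [2, 3, 3, 7]
Entering loop: for val, num in zip(nums, data):

After execution: sum_val = 79
79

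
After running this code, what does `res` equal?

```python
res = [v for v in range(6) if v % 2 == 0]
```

Let's trace through this code step by step.

Initialize: res = [v for v in range(6) if v % 2 == 0]

After execution: res = [0, 2, 4]
[0, 2, 4]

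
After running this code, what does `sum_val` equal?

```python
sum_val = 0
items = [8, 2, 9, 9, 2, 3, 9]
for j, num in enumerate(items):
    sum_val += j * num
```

Let's trace through this code step by step.

Initialize: sum_val = 0
Initialize: items = [8, 2, 9, 9, 2, 3, 9]
Entering loop: for j, num in enumerate(items):

After execution: sum_val = 124
124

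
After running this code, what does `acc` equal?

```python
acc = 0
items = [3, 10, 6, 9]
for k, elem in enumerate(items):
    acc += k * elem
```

Let's trace through this code step by step.

Initialize: acc = 0
Initialize: items = [3, 10, 6, 9]
Entering loop: for k, elem in enumerate(items):

After execution: acc = 49
49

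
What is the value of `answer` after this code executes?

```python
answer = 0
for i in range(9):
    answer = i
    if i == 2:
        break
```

Let's trace through this code step by step.

Initialize: answer = 0
Entering loop: for i in range(9):

After execution: answer = 2
2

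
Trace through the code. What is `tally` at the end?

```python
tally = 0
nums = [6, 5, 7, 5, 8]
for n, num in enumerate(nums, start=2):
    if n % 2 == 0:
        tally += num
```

Let's trace through this code step by step.

Initialize: tally = 0
Initialize: nums = [6, 5, 7, 5, 8]
Entering loop: for n, num in enumerate(nums, start=2):

After execution: tally = 21
21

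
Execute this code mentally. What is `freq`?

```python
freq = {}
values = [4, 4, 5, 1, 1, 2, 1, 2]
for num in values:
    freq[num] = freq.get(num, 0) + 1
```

Let's trace through this code step by step.

Initialize: freq = {}
Initialize: values = [4, 4, 5, 1, 1, 2, 1, 2]
Entering loop: for num in values:

After execution: freq = {4: 2, 5: 1, 1: 3, 2: 2}
{4: 2, 5: 1, 1: 3, 2: 2}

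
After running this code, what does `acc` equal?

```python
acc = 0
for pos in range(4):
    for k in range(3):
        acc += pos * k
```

Let's trace through this code step by step.

Initialize: acc = 0
Entering loop: for pos in range(4):

After execution: acc = 18
18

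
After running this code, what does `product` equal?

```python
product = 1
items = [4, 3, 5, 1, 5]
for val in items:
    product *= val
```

Let's trace through this code step by step.

Initialize: product = 1
Initialize: items = [4, 3, 5, 1, 5]
Entering loop: for val in items:

After execution: product = 300
300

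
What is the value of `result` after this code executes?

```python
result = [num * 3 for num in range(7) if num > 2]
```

Let's trace through this code step by step.

Initialize: result = [num * 3 for num in range(7) if num > 2]

After execution: result = [9, 12, 15, 18]
[9, 12, 15, 18]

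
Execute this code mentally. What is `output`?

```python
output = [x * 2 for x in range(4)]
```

Let's trace through this code step by step.

Initialize: output = [x * 2 for x in range(4)]

After execution: output = [0, 2, 4, 6]
[0, 2, 4, 6]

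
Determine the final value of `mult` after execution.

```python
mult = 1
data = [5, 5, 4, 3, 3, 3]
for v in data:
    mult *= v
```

Let's trace through this code step by step.

Initialize: mult = 1
Initialize: data = [5, 5, 4, 3, 3, 3]
Entering loop: for v in data:

After execution: mult = 2700
2700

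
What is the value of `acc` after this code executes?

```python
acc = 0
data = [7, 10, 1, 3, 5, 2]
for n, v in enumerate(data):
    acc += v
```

Let's trace through this code step by step.

Initialize: acc = 0
Initialize: data = [7, 10, 1, 3, 5, 2]
Entering loop: for n, v in enumerate(data):

After execution: acc = 28
28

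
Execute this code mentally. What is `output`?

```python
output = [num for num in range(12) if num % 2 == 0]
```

Let's trace through this code step by step.

Initialize: output = [num for num in range(12) if num % 2 == 0]

After execution: output = [0, 2, 4, 6, 8, 10]
[0, 2, 4, 6, 8, 10]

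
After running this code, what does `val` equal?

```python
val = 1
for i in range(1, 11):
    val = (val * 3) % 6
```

Let's trace through this code step by step.

Initialize: val = 1
Entering loop: for i in range(1, 11):

After execution: val = 3
3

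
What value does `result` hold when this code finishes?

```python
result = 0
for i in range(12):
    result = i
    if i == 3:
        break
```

Let's trace through this code step by step.

Initialize: result = 0
Entering loop: for i in range(12):

After execution: result = 3
3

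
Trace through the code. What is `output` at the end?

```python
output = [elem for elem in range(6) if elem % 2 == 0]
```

Let's trace through this code step by step.

Initialize: output = [elem for elem in range(6) if elem % 2 == 0]

After execution: output = [0, 2, 4]
[0, 2, 4]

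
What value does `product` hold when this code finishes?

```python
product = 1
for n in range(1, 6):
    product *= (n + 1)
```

Let's trace through this code step by step.

Initialize: product = 1
Entering loop: for n in range(1, 6):

After execution: product = 720
720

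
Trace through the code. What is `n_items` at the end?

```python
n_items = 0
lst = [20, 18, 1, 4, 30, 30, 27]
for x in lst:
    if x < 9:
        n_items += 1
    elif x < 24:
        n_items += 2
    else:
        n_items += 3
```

Let's trace through this code step by step.

Initialize: n_items = 0
Initialize: lst = [20, 18, 1, 4, 30, 30, 27]
Entering loop: for x in lst:

After execution: n_items = 15
15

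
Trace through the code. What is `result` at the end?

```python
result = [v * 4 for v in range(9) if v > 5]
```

Let's trace through this code step by step.

Initialize: result = [v * 4 for v in range(9) if v > 5]

After execution: result = [24, 28, 32]
[24, 28, 32]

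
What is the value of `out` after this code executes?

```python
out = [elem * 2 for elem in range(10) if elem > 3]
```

Let's trace through this code step by step.

Initialize: out = [elem * 2 for elem in range(10) if elem > 3]

After execution: out = [8, 10, 12, 14, 16, 18]
[8, 10, 12, 14, 16, 18]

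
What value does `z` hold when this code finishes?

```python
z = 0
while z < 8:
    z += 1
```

Let's trace through this code step by step.

Initialize: z = 0
Entering loop: while z < 8:

After execution: z = 8
8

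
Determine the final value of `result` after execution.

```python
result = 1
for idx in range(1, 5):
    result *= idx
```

Let's trace through this code step by step.

Initialize: result = 1
Entering loop: for idx in range(1, 5):

After execution: result = 24
24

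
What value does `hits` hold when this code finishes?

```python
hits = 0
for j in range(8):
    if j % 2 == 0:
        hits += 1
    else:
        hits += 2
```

Let's trace through this code step by step.

Initialize: hits = 0
Entering loop: for j in range(8):

After execution: hits = 12
12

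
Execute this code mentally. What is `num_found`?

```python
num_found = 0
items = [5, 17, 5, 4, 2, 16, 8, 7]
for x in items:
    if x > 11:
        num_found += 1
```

Let's trace through this code step by step.

Initialize: num_found = 0
Initialize: items = [5, 17, 5, 4, 2, 16, 8, 7]
Entering loop: for x in items:

After execution: num_found = 2
2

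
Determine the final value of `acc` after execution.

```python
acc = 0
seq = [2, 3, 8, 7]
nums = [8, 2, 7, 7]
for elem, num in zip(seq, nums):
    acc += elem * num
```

Let's trace through this code step by step.

Initialize: acc = 0
Initialize: seq = [2, 3, 8, 7]
Initialize: nums = [8, 2, 7, 7]
Entering loop: for elem, num in zip(seq, nums):

After execution: acc = 127
127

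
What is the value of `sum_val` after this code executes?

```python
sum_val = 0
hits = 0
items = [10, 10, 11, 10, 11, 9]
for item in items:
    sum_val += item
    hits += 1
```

Let's trace through this code step by step.

Initialize: sum_val = 0
Initialize: hits = 0
Initialize: items = [10, 10, 11, 10, 11, 9]
Entering loop: for item in items:

After execution: sum_val = 61
61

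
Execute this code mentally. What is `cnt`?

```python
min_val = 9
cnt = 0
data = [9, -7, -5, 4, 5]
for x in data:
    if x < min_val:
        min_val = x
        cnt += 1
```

Let's trace through this code step by step.

Initialize: min_val = 9
Initialize: cnt = 0
Initialize: data = [9, -7, -5, 4, 5]
Entering loop: for x in data:

After execution: cnt = 1
1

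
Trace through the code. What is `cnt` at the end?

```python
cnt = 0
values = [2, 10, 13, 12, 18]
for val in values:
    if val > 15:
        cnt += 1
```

Let's trace through this code step by step.

Initialize: cnt = 0
Initialize: values = [2, 10, 13, 12, 18]
Entering loop: for val in values:

After execution: cnt = 1
1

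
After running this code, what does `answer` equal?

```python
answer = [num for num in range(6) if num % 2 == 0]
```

Let's trace through this code step by step.

Initialize: answer = [num for num in range(6) if num % 2 == 0]

After execution: answer = [0, 2, 4]
[0, 2, 4]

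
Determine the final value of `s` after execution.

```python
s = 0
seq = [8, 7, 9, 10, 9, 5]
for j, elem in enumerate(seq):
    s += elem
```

Let's trace through this code step by step.

Initialize: s = 0
Initialize: seq = [8, 7, 9, 10, 9, 5]
Entering loop: for j, elem in enumerate(seq):

After execution: s = 48
48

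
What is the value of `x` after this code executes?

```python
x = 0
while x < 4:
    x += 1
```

Let's trace through this code step by step.

Initialize: x = 0
Entering loop: while x < 4:

After execution: x = 4
4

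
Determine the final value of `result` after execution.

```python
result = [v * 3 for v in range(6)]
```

Let's trace through this code step by step.

Initialize: result = [v * 3 for v in range(6)]

After execution: result = [0, 3, 6, 9, 12, 15]
[0, 3, 6, 9, 12, 15]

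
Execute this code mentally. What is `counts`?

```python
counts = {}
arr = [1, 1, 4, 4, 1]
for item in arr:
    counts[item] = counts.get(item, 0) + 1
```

Let's trace through this code step by step.

Initialize: counts = {}
Initialize: arr = [1, 1, 4, 4, 1]
Entering loop: for item in arr:

After execution: counts = {1: 3, 4: 2}
{1: 3, 4: 2}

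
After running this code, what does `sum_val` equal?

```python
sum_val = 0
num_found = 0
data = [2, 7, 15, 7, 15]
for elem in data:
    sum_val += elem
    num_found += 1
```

Let's trace through this code step by step.

Initialize: sum_val = 0
Initialize: num_found = 0
Initialize: data = [2, 7, 15, 7, 15]
Entering loop: for elem in data:

After execution: sum_val = 46
46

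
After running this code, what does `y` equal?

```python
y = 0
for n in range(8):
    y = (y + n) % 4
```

Let's trace through this code step by step.

Initialize: y = 0
Entering loop: for n in range(8):

After execution: y = 0
0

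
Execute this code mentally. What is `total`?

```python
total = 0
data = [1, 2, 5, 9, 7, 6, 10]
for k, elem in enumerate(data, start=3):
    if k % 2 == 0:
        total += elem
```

Let's trace through this code step by step.

Initialize: total = 0
Initialize: data = [1, 2, 5, 9, 7, 6, 10]
Entering loop: for k, elem in enumerate(data, start=3):

After execution: total = 17
17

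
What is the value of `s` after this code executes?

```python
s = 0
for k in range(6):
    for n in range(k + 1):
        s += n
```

Let's trace through this code step by step.

Initialize: s = 0
Entering loop: for k in range(6):

After execution: s = 35
35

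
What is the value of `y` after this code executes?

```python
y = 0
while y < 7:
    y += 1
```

Let's trace through this code step by step.

Initialize: y = 0
Entering loop: while y < 7:

After execution: y = 7
7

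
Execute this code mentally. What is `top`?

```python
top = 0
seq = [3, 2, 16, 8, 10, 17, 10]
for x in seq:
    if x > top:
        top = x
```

Let's trace through this code step by step.

Initialize: top = 0
Initialize: seq = [3, 2, 16, 8, 10, 17, 10]
Entering loop: for x in seq:

After execution: top = 17
17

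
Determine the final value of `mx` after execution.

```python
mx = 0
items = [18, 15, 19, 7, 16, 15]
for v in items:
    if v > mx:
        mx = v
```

Let's trace through this code step by step.

Initialize: mx = 0
Initialize: items = [18, 15, 19, 7, 16, 15]
Entering loop: for v in items:

After execution: mx = 19
19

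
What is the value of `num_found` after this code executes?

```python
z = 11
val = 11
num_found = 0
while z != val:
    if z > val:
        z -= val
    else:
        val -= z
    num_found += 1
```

Let's trace through this code step by step.

Initialize: z = 11
Initialize: val = 11
Initialize: num_found = 0
Entering loop: while z != val:

After execution: num_found = 0
0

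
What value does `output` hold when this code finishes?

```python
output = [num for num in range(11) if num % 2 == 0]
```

Let's trace through this code step by step.

Initialize: output = [num for num in range(11) if num % 2 == 0]

After execution: output = [0, 2, 4, 6, 8, 10]
[0, 2, 4, 6, 8, 10]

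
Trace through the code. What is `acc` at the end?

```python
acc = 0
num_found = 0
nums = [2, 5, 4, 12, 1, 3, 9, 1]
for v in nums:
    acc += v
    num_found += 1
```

Let's trace through this code step by step.

Initialize: acc = 0
Initialize: num_found = 0
Initialize: nums = [2, 5, 4, 12, 1, 3, 9, 1]
Entering loop: for v in nums:

After execution: acc = 37
37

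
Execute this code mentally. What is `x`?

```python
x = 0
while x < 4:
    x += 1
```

Let's trace through this code step by step.

Initialize: x = 0
Entering loop: while x < 4:

After execution: x = 4
4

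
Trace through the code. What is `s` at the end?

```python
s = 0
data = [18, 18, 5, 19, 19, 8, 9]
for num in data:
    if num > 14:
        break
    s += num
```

Let's trace through this code step by step.

Initialize: s = 0
Initialize: data = [18, 18, 5, 19, 19, 8, 9]
Entering loop: for num in data:

After execution: s = 0
0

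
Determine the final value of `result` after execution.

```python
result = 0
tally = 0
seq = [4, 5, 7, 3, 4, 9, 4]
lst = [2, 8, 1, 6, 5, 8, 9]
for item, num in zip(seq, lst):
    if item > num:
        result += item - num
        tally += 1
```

Let's trace through this code step by step.

Initialize: result = 0
Initialize: tally = 0
Initialize: seq = [4, 5, 7, 3, 4, 9, 4]
Initialize: lst = [2, 8, 1, 6, 5, 8, 9]
Entering loop: for item, num in zip(seq, lst):

After execution: result = 9
9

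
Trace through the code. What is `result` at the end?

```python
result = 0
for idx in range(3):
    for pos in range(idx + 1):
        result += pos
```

Let's trace through this code step by step.

Initialize: result = 0
Entering loop: for idx in range(3):

After execution: result = 4
4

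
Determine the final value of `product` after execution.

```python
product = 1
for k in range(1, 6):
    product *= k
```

Let's trace through this code step by step.

Initialize: product = 1
Entering loop: for k in range(1, 6):

After execution: product = 120
120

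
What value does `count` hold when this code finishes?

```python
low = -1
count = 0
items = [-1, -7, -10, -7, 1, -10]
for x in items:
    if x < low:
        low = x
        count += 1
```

Let's trace through this code step by step.

Initialize: low = -1
Initialize: count = 0
Initialize: items = [-1, -7, -10, -7, 1, -10]
Entering loop: for x in items:

After execution: count = 2
2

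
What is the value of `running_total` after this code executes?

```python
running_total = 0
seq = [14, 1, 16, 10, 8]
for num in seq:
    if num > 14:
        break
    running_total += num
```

Let's trace through this code step by step.

Initialize: running_total = 0
Initialize: seq = [14, 1, 16, 10, 8]
Entering loop: for num in seq:

After execution: running_total = 15
15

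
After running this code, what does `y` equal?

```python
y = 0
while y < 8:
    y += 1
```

Let's trace through this code step by step.

Initialize: y = 0
Entering loop: while y < 8:

After execution: y = 8
8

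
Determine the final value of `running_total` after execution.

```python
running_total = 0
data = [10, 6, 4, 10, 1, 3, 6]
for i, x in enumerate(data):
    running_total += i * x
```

Let's trace through this code step by step.

Initialize: running_total = 0
Initialize: data = [10, 6, 4, 10, 1, 3, 6]
Entering loop: for i, x in enumerate(data):

After execution: running_total = 99
99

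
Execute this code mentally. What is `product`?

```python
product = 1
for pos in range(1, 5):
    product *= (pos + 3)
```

Let's trace through this code step by step.

Initialize: product = 1
Entering loop: for pos in range(1, 5):

After execution: product = 840
840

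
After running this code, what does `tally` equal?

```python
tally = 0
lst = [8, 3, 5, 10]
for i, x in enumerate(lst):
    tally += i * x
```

Let's trace through this code step by step.

Initialize: tally = 0
Initialize: lst = [8, 3, 5, 10]
Entering loop: for i, x in enumerate(lst):

After execution: tally = 43
43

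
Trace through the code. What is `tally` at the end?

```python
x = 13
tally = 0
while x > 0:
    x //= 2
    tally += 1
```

Let's trace through this code step by step.

Initialize: x = 13
Initialize: tally = 0
Entering loop: while x > 0:

After execution: tally = 4
4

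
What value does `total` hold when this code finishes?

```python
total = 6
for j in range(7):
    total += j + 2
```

Let's trace through this code step by step.

Initialize: total = 6
Entering loop: for j in range(7):

After execution: total = 41
41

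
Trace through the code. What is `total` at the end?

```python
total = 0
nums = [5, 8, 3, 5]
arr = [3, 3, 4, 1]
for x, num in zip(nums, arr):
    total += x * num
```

Let's trace through this code step by step.

Initialize: total = 0
Initialize: nums = [5, 8, 3, 5]
Initialize: arr = [3, 3, 4, 1]
Entering loop: for x, num in zip(nums, arr):

After execution: total = 56
56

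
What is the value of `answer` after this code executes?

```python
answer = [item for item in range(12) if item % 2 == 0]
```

Let's trace through this code step by step.

Initialize: answer = [item for item in range(12) if item % 2 == 0]

After execution: answer = [0, 2, 4, 6, 8, 10]
[0, 2, 4, 6, 8, 10]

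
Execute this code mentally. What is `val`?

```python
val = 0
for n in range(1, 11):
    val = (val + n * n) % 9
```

Let's trace through this code step by step.

Initialize: val = 0
Entering loop: for n in range(1, 11):

After execution: val = 7
7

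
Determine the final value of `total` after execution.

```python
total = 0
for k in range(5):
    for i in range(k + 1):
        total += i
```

Let's trace through this code step by step.

Initialize: total = 0
Entering loop: for k in range(5):

After execution: total = 20
20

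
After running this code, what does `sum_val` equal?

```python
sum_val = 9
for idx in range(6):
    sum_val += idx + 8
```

Let's trace through this code step by step.

Initialize: sum_val = 9
Entering loop: for idx in range(6):

After execution: sum_val = 72
72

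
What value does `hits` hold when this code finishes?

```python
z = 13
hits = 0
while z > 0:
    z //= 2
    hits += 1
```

Let's trace through this code step by step.

Initialize: z = 13
Initialize: hits = 0
Entering loop: while z > 0:

After execution: hits = 4
4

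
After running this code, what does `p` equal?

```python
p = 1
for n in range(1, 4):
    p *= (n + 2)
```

Let's trace through this code step by step.

Initialize: p = 1
Entering loop: for n in range(1, 4):

After execution: p = 60
60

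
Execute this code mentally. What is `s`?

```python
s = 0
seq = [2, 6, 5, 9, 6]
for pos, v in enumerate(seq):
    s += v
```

Let's trace through this code step by step.

Initialize: s = 0
Initialize: seq = [2, 6, 5, 9, 6]
Entering loop: for pos, v in enumerate(seq):

After execution: s = 28
28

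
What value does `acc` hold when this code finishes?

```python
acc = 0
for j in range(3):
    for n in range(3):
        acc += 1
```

Let's trace through this code step by step.

Initialize: acc = 0
Entering loop: for j in range(3):

After execution: acc = 9
9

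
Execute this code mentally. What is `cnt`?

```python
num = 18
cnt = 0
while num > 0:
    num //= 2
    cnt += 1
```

Let's trace through this code step by step.

Initialize: num = 18
Initialize: cnt = 0
Entering loop: while num > 0:

After execution: cnt = 5
5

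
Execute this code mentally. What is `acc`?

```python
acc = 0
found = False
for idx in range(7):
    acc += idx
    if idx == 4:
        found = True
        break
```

Let's trace through this code step by step.

Initialize: acc = 0
Initialize: found = False
Entering loop: for idx in range(7):

After execution: acc = 10
10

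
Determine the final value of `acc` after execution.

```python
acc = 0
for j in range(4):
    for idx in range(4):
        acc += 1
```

Let's trace through this code step by step.

Initialize: acc = 0
Entering loop: for j in range(4):

After execution: acc = 16
16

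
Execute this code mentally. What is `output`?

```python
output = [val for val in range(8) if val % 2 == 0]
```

Let's trace through this code step by step.

Initialize: output = [val for val in range(8) if val % 2 == 0]

After execution: output = [0, 2, 4, 6]
[0, 2, 4, 6]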